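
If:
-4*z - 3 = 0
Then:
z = -3/4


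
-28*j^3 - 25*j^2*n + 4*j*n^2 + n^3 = (-4*j + n)*(j + n)*(7*j + n)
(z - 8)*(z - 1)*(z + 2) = z^3 - 7*z^2 - 10*z + 16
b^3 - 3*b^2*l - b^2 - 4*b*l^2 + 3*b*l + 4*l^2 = (b - 1)*(b - 4*l)*(b + l)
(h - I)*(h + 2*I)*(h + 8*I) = h^3 + 9*I*h^2 - 6*h + 16*I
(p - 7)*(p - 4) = p^2 - 11*p + 28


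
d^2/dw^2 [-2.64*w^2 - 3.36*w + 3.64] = -5.28000000000000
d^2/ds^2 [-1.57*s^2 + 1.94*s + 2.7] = -3.14000000000000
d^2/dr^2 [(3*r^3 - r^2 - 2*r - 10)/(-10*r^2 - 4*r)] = 2*(14*r^3 + 375*r^2 + 150*r + 20)/(r^3*(125*r^3 + 150*r^2 + 60*r + 8))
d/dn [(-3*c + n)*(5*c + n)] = 2*c + 2*n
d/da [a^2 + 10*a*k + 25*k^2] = 2*a + 10*k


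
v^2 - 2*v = v*(v - 2)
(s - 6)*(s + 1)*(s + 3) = s^3 - 2*s^2 - 21*s - 18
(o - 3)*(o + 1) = o^2 - 2*o - 3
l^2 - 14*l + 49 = (l - 7)^2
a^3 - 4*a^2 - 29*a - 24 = (a - 8)*(a + 1)*(a + 3)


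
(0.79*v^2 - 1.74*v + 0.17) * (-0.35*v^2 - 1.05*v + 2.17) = -0.2765*v^4 - 0.2205*v^3 + 3.4818*v^2 - 3.9543*v + 0.3689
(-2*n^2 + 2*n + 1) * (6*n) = -12*n^3 + 12*n^2 + 6*n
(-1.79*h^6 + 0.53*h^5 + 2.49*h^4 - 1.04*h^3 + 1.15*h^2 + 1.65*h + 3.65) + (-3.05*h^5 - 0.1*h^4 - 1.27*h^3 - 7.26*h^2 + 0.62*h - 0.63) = -1.79*h^6 - 2.52*h^5 + 2.39*h^4 - 2.31*h^3 - 6.11*h^2 + 2.27*h + 3.02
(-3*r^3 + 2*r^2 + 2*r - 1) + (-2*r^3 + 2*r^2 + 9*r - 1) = -5*r^3 + 4*r^2 + 11*r - 2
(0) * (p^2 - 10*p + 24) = 0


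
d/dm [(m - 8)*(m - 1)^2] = (m - 1)*(3*m - 17)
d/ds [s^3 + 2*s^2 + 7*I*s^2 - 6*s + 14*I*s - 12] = 3*s^2 + s*(4 + 14*I) - 6 + 14*I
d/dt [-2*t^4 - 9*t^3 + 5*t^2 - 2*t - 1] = -8*t^3 - 27*t^2 + 10*t - 2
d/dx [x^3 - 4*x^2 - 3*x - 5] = 3*x^2 - 8*x - 3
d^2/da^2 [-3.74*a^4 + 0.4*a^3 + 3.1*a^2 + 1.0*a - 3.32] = -44.88*a^2 + 2.4*a + 6.2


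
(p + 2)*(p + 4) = p^2 + 6*p + 8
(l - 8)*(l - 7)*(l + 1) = l^3 - 14*l^2 + 41*l + 56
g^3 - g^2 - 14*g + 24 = (g - 3)*(g - 2)*(g + 4)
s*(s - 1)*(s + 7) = s^3 + 6*s^2 - 7*s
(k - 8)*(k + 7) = k^2 - k - 56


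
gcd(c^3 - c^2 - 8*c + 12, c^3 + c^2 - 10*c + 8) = c - 2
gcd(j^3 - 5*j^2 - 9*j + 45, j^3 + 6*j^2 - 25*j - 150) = j - 5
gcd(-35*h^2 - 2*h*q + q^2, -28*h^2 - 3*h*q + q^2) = -7*h + q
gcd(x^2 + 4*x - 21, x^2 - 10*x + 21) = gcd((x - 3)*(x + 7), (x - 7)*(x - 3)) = x - 3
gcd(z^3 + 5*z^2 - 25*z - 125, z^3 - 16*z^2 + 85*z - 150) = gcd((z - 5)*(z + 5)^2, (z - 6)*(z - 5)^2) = z - 5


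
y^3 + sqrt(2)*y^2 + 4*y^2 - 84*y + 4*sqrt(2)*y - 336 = (y + 4)*(y - 6*sqrt(2))*(y + 7*sqrt(2))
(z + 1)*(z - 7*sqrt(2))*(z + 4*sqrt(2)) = z^3 - 3*sqrt(2)*z^2 + z^2 - 56*z - 3*sqrt(2)*z - 56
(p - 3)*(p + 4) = p^2 + p - 12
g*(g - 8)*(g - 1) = g^3 - 9*g^2 + 8*g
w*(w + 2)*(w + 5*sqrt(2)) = w^3 + 2*w^2 + 5*sqrt(2)*w^2 + 10*sqrt(2)*w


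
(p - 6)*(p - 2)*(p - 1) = p^3 - 9*p^2 + 20*p - 12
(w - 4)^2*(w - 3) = w^3 - 11*w^2 + 40*w - 48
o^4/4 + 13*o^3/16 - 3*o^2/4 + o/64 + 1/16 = (o/4 + 1)*(o - 1/2)^2*(o + 1/4)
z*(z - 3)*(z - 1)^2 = z^4 - 5*z^3 + 7*z^2 - 3*z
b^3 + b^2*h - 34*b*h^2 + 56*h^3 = (b - 4*h)*(b - 2*h)*(b + 7*h)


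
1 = 1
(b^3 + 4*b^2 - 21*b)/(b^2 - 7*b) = (b^2 + 4*b - 21)/(b - 7)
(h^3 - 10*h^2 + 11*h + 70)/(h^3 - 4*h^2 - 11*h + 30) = (h^2 - 5*h - 14)/(h^2 + h - 6)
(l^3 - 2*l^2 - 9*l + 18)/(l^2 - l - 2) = (l^2 - 9)/(l + 1)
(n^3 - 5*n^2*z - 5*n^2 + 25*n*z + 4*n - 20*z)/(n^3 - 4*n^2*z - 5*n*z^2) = (n^2 - 5*n + 4)/(n*(n + z))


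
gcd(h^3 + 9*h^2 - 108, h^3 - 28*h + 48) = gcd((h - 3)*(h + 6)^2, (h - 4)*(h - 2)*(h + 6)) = h + 6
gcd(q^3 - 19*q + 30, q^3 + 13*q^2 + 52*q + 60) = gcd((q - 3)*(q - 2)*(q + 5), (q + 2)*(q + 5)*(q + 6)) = q + 5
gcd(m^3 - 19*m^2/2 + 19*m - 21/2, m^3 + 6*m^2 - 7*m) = m - 1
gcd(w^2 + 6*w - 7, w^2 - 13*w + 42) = 1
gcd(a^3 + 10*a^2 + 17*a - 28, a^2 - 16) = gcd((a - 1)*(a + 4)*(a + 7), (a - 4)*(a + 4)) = a + 4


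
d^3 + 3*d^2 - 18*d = d*(d - 3)*(d + 6)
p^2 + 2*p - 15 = (p - 3)*(p + 5)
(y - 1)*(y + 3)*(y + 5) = y^3 + 7*y^2 + 7*y - 15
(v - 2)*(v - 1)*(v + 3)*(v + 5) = v^4 + 5*v^3 - 7*v^2 - 29*v + 30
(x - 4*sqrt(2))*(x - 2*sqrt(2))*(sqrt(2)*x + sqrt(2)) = sqrt(2)*x^3 - 12*x^2 + sqrt(2)*x^2 - 12*x + 16*sqrt(2)*x + 16*sqrt(2)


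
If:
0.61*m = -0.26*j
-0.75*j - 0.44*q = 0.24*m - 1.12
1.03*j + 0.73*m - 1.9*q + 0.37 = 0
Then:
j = 1.27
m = -0.54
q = 0.68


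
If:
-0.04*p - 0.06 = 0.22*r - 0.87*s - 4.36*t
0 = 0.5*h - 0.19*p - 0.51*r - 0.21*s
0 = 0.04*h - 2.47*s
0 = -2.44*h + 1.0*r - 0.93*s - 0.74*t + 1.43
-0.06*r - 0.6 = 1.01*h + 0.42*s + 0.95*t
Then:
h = -0.39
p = 5.51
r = -2.44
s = -0.01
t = -0.06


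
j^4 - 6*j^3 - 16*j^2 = j^2*(j - 8)*(j + 2)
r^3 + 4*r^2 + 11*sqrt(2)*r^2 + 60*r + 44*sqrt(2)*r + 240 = (r + 4)*(r + 5*sqrt(2))*(r + 6*sqrt(2))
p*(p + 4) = p^2 + 4*p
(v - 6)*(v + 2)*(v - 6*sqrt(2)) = v^3 - 6*sqrt(2)*v^2 - 4*v^2 - 12*v + 24*sqrt(2)*v + 72*sqrt(2)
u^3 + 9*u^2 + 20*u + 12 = (u + 1)*(u + 2)*(u + 6)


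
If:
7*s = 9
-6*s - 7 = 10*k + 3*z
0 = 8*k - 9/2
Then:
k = 9/16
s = 9/7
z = -1139/168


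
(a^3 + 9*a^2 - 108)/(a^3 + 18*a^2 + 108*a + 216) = (a - 3)/(a + 6)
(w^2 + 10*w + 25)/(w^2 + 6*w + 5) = (w + 5)/(w + 1)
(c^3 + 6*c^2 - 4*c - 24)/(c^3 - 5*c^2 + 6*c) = (c^2 + 8*c + 12)/(c*(c - 3))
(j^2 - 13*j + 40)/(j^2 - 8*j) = (j - 5)/j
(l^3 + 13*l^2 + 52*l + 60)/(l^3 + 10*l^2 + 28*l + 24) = (l + 5)/(l + 2)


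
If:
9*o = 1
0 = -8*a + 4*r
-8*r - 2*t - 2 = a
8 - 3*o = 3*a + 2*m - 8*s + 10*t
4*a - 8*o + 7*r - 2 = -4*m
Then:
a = -2*t/17 - 2/17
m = 9*t/17 + 383/306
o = 1/9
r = -4*t/17 - 4/17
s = 91*t/68 - 211/306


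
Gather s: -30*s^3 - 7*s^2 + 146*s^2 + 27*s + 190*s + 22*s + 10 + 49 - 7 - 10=-30*s^3 + 139*s^2 + 239*s + 42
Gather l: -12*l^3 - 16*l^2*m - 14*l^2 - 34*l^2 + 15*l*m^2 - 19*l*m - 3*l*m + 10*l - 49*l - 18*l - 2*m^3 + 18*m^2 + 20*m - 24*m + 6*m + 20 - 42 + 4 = -12*l^3 + l^2*(-16*m - 48) + l*(15*m^2 - 22*m - 57) - 2*m^3 + 18*m^2 + 2*m - 18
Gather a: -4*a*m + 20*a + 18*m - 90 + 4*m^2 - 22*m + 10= a*(20 - 4*m) + 4*m^2 - 4*m - 80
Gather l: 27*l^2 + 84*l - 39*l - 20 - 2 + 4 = 27*l^2 + 45*l - 18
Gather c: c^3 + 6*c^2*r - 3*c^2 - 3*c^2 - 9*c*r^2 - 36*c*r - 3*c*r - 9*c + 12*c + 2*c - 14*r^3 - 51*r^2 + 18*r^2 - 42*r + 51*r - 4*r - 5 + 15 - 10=c^3 + c^2*(6*r - 6) + c*(-9*r^2 - 39*r + 5) - 14*r^3 - 33*r^2 + 5*r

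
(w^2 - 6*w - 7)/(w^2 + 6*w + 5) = (w - 7)/(w + 5)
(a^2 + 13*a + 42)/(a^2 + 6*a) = (a + 7)/a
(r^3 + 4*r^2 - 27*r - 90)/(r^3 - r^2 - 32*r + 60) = (r + 3)/(r - 2)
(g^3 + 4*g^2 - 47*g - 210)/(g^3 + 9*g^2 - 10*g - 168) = (g^2 - 2*g - 35)/(g^2 + 3*g - 28)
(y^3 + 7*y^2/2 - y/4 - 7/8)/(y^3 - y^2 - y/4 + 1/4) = (y + 7/2)/(y - 1)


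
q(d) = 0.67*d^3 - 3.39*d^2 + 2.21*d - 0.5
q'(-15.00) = 556.16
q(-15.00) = -3057.65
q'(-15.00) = 556.16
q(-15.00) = -3057.65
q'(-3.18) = 44.10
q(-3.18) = -63.35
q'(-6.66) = 136.52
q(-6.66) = -363.51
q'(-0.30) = 4.42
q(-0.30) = -1.49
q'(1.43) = -3.38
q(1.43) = -2.31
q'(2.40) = -2.48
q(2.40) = -5.46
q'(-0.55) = 6.55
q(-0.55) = -2.85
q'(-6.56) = 133.18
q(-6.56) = -350.02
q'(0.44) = -0.38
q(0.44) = -0.13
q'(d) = 2.01*d^2 - 6.78*d + 2.21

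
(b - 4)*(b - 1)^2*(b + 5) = b^4 - b^3 - 21*b^2 + 41*b - 20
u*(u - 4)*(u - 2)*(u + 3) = u^4 - 3*u^3 - 10*u^2 + 24*u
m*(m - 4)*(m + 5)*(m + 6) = m^4 + 7*m^3 - 14*m^2 - 120*m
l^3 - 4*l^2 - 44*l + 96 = (l - 8)*(l - 2)*(l + 6)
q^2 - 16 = (q - 4)*(q + 4)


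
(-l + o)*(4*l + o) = -4*l^2 + 3*l*o + o^2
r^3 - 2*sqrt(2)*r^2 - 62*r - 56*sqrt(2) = (r - 7*sqrt(2))*(r + sqrt(2))*(r + 4*sqrt(2))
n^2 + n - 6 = (n - 2)*(n + 3)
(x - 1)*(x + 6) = x^2 + 5*x - 6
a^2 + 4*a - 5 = (a - 1)*(a + 5)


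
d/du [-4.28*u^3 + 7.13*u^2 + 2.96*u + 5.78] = -12.84*u^2 + 14.26*u + 2.96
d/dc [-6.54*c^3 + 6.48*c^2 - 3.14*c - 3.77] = -19.62*c^2 + 12.96*c - 3.14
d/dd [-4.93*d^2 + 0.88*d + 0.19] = 0.88 - 9.86*d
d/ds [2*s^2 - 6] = 4*s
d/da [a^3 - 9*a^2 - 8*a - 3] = 3*a^2 - 18*a - 8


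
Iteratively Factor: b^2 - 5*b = (b)*(b - 5)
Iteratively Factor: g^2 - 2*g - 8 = (g - 4)*(g + 2)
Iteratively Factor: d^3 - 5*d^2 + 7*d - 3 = (d - 3)*(d^2 - 2*d + 1) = (d - 3)*(d - 1)*(d - 1)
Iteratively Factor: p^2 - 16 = (p - 4)*(p + 4)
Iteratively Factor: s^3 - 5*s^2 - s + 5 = (s - 1)*(s^2 - 4*s - 5) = (s - 1)*(s + 1)*(s - 5)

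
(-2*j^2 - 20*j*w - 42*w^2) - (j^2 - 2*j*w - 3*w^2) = -3*j^2 - 18*j*w - 39*w^2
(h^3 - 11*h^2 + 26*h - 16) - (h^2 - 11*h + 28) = h^3 - 12*h^2 + 37*h - 44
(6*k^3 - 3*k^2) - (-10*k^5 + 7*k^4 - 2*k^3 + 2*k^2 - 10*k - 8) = 10*k^5 - 7*k^4 + 8*k^3 - 5*k^2 + 10*k + 8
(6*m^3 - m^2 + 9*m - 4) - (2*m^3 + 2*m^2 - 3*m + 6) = 4*m^3 - 3*m^2 + 12*m - 10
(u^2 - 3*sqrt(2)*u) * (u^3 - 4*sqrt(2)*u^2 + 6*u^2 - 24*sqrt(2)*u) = u^5 - 7*sqrt(2)*u^4 + 6*u^4 - 42*sqrt(2)*u^3 + 24*u^3 + 144*u^2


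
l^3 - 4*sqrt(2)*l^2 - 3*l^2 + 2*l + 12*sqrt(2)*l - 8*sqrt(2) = (l - 2)*(l - 1)*(l - 4*sqrt(2))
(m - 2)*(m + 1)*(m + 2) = m^3 + m^2 - 4*m - 4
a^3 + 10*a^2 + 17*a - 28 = (a - 1)*(a + 4)*(a + 7)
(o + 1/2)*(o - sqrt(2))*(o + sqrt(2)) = o^3 + o^2/2 - 2*o - 1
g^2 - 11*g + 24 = (g - 8)*(g - 3)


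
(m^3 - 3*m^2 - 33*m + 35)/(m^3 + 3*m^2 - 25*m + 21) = (m^2 - 2*m - 35)/(m^2 + 4*m - 21)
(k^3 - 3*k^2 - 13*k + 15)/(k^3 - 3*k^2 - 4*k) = (-k^3 + 3*k^2 + 13*k - 15)/(k*(-k^2 + 3*k + 4))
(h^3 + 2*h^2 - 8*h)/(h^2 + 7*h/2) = 2*(h^2 + 2*h - 8)/(2*h + 7)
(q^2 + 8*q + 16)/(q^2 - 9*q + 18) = (q^2 + 8*q + 16)/(q^2 - 9*q + 18)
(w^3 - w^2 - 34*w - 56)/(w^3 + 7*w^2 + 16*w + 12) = (w^2 - 3*w - 28)/(w^2 + 5*w + 6)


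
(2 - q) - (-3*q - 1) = 2*q + 3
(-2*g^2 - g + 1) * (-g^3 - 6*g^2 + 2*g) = 2*g^5 + 13*g^4 + g^3 - 8*g^2 + 2*g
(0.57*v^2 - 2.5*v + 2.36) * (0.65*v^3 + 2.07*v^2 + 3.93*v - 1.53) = 0.3705*v^5 - 0.4451*v^4 - 1.4009*v^3 - 5.8119*v^2 + 13.0998*v - 3.6108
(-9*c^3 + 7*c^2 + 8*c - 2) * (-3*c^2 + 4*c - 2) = 27*c^5 - 57*c^4 + 22*c^3 + 24*c^2 - 24*c + 4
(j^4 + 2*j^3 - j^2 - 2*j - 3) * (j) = j^5 + 2*j^4 - j^3 - 2*j^2 - 3*j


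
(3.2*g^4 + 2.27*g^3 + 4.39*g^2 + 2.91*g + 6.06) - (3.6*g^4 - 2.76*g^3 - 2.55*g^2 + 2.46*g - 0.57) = -0.4*g^4 + 5.03*g^3 + 6.94*g^2 + 0.45*g + 6.63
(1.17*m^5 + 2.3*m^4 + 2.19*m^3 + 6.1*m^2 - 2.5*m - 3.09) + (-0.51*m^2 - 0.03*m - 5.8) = 1.17*m^5 + 2.3*m^4 + 2.19*m^3 + 5.59*m^2 - 2.53*m - 8.89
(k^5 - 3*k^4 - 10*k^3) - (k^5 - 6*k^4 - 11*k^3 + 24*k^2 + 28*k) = 3*k^4 + k^3 - 24*k^2 - 28*k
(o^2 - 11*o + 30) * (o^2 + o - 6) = o^4 - 10*o^3 + 13*o^2 + 96*o - 180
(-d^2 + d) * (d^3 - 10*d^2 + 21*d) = -d^5 + 11*d^4 - 31*d^3 + 21*d^2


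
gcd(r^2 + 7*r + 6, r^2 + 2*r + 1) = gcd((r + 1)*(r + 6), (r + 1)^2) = r + 1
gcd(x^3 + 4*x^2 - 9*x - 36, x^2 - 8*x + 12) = 1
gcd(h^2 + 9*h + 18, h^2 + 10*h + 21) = h + 3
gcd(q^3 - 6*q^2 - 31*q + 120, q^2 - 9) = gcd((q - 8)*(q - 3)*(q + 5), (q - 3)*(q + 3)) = q - 3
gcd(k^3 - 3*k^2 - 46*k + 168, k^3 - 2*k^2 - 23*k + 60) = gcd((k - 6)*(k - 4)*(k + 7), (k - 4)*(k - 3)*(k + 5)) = k - 4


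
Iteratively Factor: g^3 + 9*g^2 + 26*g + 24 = (g + 2)*(g^2 + 7*g + 12) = (g + 2)*(g + 4)*(g + 3)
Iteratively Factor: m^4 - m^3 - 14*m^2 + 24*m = (m + 4)*(m^3 - 5*m^2 + 6*m) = m*(m + 4)*(m^2 - 5*m + 6) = m*(m - 2)*(m + 4)*(m - 3)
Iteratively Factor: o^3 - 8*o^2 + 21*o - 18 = (o - 3)*(o^2 - 5*o + 6) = (o - 3)*(o - 2)*(o - 3)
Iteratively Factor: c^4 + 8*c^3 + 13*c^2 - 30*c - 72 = (c - 2)*(c^3 + 10*c^2 + 33*c + 36) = (c - 2)*(c + 3)*(c^2 + 7*c + 12) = (c - 2)*(c + 3)^2*(c + 4)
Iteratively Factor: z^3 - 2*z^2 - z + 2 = (z - 2)*(z^2 - 1) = (z - 2)*(z - 1)*(z + 1)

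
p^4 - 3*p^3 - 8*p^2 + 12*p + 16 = (p - 4)*(p - 2)*(p + 1)*(p + 2)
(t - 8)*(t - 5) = t^2 - 13*t + 40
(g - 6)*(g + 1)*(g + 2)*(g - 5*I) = g^4 - 3*g^3 - 5*I*g^3 - 16*g^2 + 15*I*g^2 - 12*g + 80*I*g + 60*I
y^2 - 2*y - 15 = (y - 5)*(y + 3)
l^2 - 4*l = l*(l - 4)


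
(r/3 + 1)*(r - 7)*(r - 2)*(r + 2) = r^4/3 - 4*r^3/3 - 25*r^2/3 + 16*r/3 + 28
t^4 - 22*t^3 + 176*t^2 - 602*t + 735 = (t - 7)^2*(t - 5)*(t - 3)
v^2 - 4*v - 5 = (v - 5)*(v + 1)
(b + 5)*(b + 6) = b^2 + 11*b + 30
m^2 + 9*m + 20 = (m + 4)*(m + 5)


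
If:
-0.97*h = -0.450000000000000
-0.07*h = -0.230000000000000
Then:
No Solution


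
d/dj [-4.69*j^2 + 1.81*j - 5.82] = 1.81 - 9.38*j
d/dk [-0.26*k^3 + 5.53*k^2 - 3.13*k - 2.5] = -0.78*k^2 + 11.06*k - 3.13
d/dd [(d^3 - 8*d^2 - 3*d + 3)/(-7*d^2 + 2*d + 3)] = (-7*d^4 + 4*d^3 - 28*d^2 - 6*d - 15)/(49*d^4 - 28*d^3 - 38*d^2 + 12*d + 9)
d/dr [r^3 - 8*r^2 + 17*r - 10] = 3*r^2 - 16*r + 17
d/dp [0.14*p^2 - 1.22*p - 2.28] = 0.28*p - 1.22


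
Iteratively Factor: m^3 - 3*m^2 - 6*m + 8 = (m - 4)*(m^2 + m - 2) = (m - 4)*(m + 2)*(m - 1)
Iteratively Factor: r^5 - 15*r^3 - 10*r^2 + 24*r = (r + 2)*(r^4 - 2*r^3 - 11*r^2 + 12*r) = (r - 1)*(r + 2)*(r^3 - r^2 - 12*r) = (r - 4)*(r - 1)*(r + 2)*(r^2 + 3*r) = (r - 4)*(r - 1)*(r + 2)*(r + 3)*(r)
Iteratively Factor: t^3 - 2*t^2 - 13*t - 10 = (t + 2)*(t^2 - 4*t - 5) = (t + 1)*(t + 2)*(t - 5)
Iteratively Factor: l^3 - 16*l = (l)*(l^2 - 16) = l*(l - 4)*(l + 4)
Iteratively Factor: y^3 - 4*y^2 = (y)*(y^2 - 4*y) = y^2*(y - 4)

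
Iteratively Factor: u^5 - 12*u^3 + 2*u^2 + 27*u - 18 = (u + 2)*(u^4 - 2*u^3 - 8*u^2 + 18*u - 9) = (u - 1)*(u + 2)*(u^3 - u^2 - 9*u + 9) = (u - 1)*(u + 2)*(u + 3)*(u^2 - 4*u + 3) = (u - 1)^2*(u + 2)*(u + 3)*(u - 3)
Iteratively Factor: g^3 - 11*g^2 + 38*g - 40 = (g - 4)*(g^2 - 7*g + 10) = (g - 5)*(g - 4)*(g - 2)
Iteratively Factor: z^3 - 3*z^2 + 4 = (z + 1)*(z^2 - 4*z + 4) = (z - 2)*(z + 1)*(z - 2)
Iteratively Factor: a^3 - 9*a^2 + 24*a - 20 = (a - 2)*(a^2 - 7*a + 10) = (a - 5)*(a - 2)*(a - 2)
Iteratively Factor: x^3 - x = (x)*(x^2 - 1) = x*(x + 1)*(x - 1)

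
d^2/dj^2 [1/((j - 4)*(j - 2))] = 2*((j - 4)^2 + (j - 4)*(j - 2) + (j - 2)^2)/((j - 4)^3*(j - 2)^3)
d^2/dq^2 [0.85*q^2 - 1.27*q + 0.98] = 1.70000000000000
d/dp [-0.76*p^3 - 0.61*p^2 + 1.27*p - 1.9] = -2.28*p^2 - 1.22*p + 1.27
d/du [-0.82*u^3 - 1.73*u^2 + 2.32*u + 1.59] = -2.46*u^2 - 3.46*u + 2.32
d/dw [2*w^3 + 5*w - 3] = 6*w^2 + 5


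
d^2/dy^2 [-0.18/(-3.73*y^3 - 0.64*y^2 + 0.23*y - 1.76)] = (-(4.0284*y + 0.2304)*(3.73*y^3 + 0.64*y^2 - 0.23*y + 1.76) + 0.18*(11.19*y^2 + 1.28*y - 0.23)*(22.38*y^2 + 2.56*y - 0.46))/(3.73*y^3 + 0.64*y^2 - 0.23*y + 1.76)^3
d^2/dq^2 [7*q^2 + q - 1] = 14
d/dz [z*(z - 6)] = 2*z - 6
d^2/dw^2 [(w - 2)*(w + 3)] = 2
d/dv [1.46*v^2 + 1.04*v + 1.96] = 2.92*v + 1.04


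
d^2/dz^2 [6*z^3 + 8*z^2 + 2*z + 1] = 36*z + 16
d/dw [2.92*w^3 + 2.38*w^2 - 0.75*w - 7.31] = 8.76*w^2 + 4.76*w - 0.75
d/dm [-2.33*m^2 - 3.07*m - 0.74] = -4.66*m - 3.07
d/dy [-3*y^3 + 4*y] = 4 - 9*y^2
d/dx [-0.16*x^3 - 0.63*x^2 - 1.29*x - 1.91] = -0.48*x^2 - 1.26*x - 1.29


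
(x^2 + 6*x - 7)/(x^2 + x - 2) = (x + 7)/(x + 2)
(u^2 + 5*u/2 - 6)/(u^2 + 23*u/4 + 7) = 2*(2*u - 3)/(4*u + 7)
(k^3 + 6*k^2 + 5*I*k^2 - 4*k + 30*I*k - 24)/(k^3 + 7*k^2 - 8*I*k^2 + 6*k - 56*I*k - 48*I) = (k^2 + 5*I*k - 4)/(k^2 + k*(1 - 8*I) - 8*I)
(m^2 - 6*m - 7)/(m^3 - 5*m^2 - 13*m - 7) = 1/(m + 1)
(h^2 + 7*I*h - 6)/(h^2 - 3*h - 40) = (-h^2 - 7*I*h + 6)/(-h^2 + 3*h + 40)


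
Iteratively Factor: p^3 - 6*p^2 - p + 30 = (p + 2)*(p^2 - 8*p + 15) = (p - 3)*(p + 2)*(p - 5)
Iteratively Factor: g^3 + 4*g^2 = (g)*(g^2 + 4*g) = g^2*(g + 4)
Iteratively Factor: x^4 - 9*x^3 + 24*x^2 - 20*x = (x)*(x^3 - 9*x^2 + 24*x - 20) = x*(x - 2)*(x^2 - 7*x + 10) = x*(x - 5)*(x - 2)*(x - 2)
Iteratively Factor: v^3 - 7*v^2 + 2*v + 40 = (v - 4)*(v^2 - 3*v - 10) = (v - 5)*(v - 4)*(v + 2)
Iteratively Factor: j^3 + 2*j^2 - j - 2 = (j - 1)*(j^2 + 3*j + 2) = (j - 1)*(j + 2)*(j + 1)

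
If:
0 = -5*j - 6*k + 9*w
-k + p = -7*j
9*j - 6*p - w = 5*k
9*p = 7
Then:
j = -245/843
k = -3178/2529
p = 7/9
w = -2527/2529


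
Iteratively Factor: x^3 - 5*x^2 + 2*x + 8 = (x + 1)*(x^2 - 6*x + 8) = (x - 4)*(x + 1)*(x - 2)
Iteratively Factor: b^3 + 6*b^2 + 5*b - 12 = (b - 1)*(b^2 + 7*b + 12) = (b - 1)*(b + 4)*(b + 3)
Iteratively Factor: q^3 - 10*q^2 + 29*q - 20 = (q - 4)*(q^2 - 6*q + 5) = (q - 4)*(q - 1)*(q - 5)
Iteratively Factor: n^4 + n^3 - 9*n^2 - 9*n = (n + 1)*(n^3 - 9*n) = (n - 3)*(n + 1)*(n^2 + 3*n) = (n - 3)*(n + 1)*(n + 3)*(n)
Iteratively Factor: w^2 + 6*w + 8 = (w + 2)*(w + 4)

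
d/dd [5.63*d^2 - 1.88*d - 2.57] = 11.26*d - 1.88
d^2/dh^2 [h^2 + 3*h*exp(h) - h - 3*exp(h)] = 3*h*exp(h) + 3*exp(h) + 2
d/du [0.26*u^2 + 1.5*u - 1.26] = 0.52*u + 1.5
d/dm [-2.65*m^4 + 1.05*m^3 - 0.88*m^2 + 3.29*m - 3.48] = -10.6*m^3 + 3.15*m^2 - 1.76*m + 3.29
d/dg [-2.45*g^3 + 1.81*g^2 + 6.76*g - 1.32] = -7.35*g^2 + 3.62*g + 6.76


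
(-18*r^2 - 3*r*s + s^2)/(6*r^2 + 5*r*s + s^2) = (-6*r + s)/(2*r + s)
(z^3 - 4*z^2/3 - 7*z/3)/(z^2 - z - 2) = z*(3*z - 7)/(3*(z - 2))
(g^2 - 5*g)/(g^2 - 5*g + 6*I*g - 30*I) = g/(g + 6*I)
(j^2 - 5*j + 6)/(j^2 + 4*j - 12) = (j - 3)/(j + 6)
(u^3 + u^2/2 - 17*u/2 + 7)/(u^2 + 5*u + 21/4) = 2*(u^2 - 3*u + 2)/(2*u + 3)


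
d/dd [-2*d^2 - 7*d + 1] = -4*d - 7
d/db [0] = 0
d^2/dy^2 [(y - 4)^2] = 2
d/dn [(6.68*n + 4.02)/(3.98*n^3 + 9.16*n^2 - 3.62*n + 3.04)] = (-53.1728*n^3 - 109.1876*n^2 - 73.6464*n + 34.8596)/(15.8404*n^6 + 72.9136*n^5 + 55.0904*n^4 - 42.12*n^3 + 68.7972*n^2 - 22.0096*n + 9.2416)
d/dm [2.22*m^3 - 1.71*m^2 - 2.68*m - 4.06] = 6.66*m^2 - 3.42*m - 2.68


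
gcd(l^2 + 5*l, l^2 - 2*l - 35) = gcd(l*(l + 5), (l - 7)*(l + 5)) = l + 5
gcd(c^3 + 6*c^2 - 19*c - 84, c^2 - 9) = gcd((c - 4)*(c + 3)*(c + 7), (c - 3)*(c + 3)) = c + 3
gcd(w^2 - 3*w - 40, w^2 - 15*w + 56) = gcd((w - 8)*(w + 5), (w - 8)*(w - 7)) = w - 8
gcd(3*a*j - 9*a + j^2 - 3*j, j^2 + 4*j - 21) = j - 3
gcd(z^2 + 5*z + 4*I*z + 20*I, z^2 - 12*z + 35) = 1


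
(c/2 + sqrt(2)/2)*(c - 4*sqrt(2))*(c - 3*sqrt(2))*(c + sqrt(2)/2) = c^4/2 - 11*sqrt(2)*c^3/4 + 2*c^2 + 29*sqrt(2)*c/2 + 12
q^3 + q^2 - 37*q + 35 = (q - 5)*(q - 1)*(q + 7)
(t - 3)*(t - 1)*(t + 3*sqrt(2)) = t^3 - 4*t^2 + 3*sqrt(2)*t^2 - 12*sqrt(2)*t + 3*t + 9*sqrt(2)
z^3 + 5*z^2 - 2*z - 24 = (z - 2)*(z + 3)*(z + 4)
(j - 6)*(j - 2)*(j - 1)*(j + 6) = j^4 - 3*j^3 - 34*j^2 + 108*j - 72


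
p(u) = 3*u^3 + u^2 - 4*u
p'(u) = 9*u^2 + 2*u - 4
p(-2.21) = -18.66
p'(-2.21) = 35.54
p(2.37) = 36.07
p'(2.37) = 51.29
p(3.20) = 95.74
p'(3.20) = 94.56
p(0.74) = -1.20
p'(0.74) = 2.41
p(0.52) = -1.39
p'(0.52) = -0.53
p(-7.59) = -1223.77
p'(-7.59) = 499.29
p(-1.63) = -3.82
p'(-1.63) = 16.65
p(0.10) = -0.39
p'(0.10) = -3.71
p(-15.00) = -9840.00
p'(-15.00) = 1991.00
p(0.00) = 0.00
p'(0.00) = -4.00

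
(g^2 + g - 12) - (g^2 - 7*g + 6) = 8*g - 18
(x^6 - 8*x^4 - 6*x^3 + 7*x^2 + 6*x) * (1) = x^6 - 8*x^4 - 6*x^3 + 7*x^2 + 6*x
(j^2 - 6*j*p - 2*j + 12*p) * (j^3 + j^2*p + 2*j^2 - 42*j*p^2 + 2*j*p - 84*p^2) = j^5 - 5*j^4*p - 48*j^3*p^2 - 4*j^3 + 252*j^2*p^3 + 20*j^2*p + 192*j*p^2 - 1008*p^3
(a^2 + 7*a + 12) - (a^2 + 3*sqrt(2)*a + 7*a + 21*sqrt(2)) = -3*sqrt(2)*a - 21*sqrt(2) + 12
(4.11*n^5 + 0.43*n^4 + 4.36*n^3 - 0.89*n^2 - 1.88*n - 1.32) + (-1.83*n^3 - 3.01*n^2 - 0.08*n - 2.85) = 4.11*n^5 + 0.43*n^4 + 2.53*n^3 - 3.9*n^2 - 1.96*n - 4.17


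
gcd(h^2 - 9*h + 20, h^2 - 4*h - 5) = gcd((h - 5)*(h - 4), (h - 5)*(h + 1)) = h - 5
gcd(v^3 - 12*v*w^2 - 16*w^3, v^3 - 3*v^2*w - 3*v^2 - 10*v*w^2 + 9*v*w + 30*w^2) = v + 2*w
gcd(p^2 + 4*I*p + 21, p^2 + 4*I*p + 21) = p^2 + 4*I*p + 21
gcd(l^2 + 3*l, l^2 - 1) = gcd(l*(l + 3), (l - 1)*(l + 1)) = 1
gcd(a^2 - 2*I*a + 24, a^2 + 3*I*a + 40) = 1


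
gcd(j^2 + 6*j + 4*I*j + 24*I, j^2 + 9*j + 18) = j + 6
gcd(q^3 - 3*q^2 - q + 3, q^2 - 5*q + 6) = q - 3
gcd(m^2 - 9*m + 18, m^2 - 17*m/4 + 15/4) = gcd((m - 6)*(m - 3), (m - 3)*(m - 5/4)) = m - 3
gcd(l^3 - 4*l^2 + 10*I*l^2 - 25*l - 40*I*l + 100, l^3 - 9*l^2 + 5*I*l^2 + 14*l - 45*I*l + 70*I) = l + 5*I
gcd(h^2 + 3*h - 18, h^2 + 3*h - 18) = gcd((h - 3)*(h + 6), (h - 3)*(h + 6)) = h^2 + 3*h - 18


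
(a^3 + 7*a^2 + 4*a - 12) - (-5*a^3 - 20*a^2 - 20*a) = 6*a^3 + 27*a^2 + 24*a - 12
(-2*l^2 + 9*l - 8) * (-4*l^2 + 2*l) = 8*l^4 - 40*l^3 + 50*l^2 - 16*l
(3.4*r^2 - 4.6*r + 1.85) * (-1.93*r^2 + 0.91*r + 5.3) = -6.562*r^4 + 11.972*r^3 + 10.2635*r^2 - 22.6965*r + 9.805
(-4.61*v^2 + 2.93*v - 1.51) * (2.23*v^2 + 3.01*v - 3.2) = -10.2803*v^4 - 7.3422*v^3 + 20.204*v^2 - 13.9211*v + 4.832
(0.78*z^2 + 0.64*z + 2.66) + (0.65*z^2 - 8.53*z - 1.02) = 1.43*z^2 - 7.89*z + 1.64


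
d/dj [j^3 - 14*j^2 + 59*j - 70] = 3*j^2 - 28*j + 59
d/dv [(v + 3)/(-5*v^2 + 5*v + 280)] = (-v^2 + v + (v + 3)*(2*v - 1) + 56)/(5*(-v^2 + v + 56)^2)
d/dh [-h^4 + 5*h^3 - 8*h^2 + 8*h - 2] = -4*h^3 + 15*h^2 - 16*h + 8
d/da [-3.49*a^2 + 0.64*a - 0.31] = 0.64 - 6.98*a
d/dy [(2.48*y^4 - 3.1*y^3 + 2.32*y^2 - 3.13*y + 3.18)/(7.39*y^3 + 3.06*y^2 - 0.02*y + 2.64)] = (18.3272*y^6 + 15.1776*y^5 - 26.7796*y^4 + 72.5742*y^3 - 85.5212*y^2 - 7.212*y - 8.1996)/(54.6121*y^6 + 45.2268*y^5 + 9.068*y^4 + 38.8968*y^3 + 16.1572*y^2 - 0.1056*y + 6.9696)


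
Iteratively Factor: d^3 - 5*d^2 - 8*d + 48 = (d + 3)*(d^2 - 8*d + 16) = (d - 4)*(d + 3)*(d - 4)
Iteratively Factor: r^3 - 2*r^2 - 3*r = (r)*(r^2 - 2*r - 3) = r*(r + 1)*(r - 3)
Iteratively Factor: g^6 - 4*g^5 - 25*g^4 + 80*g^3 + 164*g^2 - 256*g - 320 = (g + 4)*(g^5 - 8*g^4 + 7*g^3 + 52*g^2 - 44*g - 80) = (g + 2)*(g + 4)*(g^4 - 10*g^3 + 27*g^2 - 2*g - 40) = (g - 4)*(g + 2)*(g + 4)*(g^3 - 6*g^2 + 3*g + 10) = (g - 4)*(g - 2)*(g + 2)*(g + 4)*(g^2 - 4*g - 5) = (g - 4)*(g - 2)*(g + 1)*(g + 2)*(g + 4)*(g - 5)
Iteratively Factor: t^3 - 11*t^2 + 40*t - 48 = (t - 4)*(t^2 - 7*t + 12) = (t - 4)*(t - 3)*(t - 4)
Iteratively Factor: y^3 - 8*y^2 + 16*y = (y)*(y^2 - 8*y + 16) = y*(y - 4)*(y - 4)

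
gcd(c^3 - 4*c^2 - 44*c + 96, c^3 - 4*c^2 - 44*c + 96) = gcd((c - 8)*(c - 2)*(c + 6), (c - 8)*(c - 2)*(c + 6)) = c^3 - 4*c^2 - 44*c + 96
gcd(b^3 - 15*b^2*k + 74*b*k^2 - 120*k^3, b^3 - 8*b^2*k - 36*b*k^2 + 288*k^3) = b - 6*k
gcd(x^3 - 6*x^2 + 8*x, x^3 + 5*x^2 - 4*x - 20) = x - 2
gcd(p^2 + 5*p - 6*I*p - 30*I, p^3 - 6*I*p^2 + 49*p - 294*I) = p - 6*I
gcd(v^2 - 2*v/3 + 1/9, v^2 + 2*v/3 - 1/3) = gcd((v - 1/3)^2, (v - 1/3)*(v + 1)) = v - 1/3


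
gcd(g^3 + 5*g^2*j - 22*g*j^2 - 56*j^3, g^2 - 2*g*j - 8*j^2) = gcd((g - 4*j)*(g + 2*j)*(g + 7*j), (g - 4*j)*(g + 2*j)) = g^2 - 2*g*j - 8*j^2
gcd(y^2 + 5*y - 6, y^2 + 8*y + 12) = y + 6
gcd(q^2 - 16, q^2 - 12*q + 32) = q - 4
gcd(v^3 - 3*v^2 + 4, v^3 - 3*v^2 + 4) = v^3 - 3*v^2 + 4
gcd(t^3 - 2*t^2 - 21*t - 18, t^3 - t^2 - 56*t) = 1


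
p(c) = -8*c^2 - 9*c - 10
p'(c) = -16*c - 9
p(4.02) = -175.46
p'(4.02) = -73.32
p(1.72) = -49.15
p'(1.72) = -36.52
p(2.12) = -65.04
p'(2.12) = -42.92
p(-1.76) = -18.94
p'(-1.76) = 19.16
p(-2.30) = -31.62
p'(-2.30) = 27.80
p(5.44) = -295.71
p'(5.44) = -96.04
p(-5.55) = -206.47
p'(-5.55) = 79.80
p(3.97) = -171.82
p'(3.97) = -72.52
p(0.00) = -10.00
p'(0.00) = -9.00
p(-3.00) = -55.00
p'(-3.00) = 39.00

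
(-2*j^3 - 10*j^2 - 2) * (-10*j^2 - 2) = 20*j^5 + 100*j^4 + 4*j^3 + 40*j^2 + 4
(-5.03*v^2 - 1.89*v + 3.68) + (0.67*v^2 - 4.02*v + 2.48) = -4.36*v^2 - 5.91*v + 6.16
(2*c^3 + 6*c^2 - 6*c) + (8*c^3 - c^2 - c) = 10*c^3 + 5*c^2 - 7*c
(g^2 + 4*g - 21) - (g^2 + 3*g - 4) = g - 17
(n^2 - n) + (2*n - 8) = n^2 + n - 8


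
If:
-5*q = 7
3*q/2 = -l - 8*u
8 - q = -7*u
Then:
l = 899/70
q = -7/5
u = -47/35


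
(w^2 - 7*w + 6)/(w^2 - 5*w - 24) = (-w^2 + 7*w - 6)/(-w^2 + 5*w + 24)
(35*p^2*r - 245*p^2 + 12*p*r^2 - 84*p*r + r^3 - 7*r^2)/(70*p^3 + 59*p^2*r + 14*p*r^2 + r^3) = (r - 7)/(2*p + r)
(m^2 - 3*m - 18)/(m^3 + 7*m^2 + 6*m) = (m^2 - 3*m - 18)/(m*(m^2 + 7*m + 6))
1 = 1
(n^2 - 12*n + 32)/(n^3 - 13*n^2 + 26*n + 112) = (n - 4)/(n^2 - 5*n - 14)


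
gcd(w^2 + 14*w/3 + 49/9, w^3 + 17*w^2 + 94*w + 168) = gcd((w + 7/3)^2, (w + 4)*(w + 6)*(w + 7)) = 1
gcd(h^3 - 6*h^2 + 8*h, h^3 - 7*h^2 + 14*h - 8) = h^2 - 6*h + 8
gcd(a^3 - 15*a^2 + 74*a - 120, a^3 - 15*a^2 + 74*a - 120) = a^3 - 15*a^2 + 74*a - 120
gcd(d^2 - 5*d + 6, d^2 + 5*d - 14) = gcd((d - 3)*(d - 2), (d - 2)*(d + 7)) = d - 2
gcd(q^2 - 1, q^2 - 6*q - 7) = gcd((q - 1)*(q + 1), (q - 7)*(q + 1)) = q + 1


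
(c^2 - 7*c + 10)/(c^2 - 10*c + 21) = (c^2 - 7*c + 10)/(c^2 - 10*c + 21)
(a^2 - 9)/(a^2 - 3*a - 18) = (a - 3)/(a - 6)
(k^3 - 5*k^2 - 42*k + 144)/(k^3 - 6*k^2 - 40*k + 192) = (k - 3)/(k - 4)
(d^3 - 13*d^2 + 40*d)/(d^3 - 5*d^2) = (d - 8)/d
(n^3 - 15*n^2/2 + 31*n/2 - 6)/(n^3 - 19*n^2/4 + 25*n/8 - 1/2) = 4*(n - 3)/(4*n - 1)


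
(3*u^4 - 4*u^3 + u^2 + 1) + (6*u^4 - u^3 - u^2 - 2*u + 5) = 9*u^4 - 5*u^3 - 2*u + 6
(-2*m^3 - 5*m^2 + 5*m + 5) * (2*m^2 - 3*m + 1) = -4*m^5 - 4*m^4 + 23*m^3 - 10*m^2 - 10*m + 5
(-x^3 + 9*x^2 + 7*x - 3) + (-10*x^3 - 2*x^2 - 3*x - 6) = -11*x^3 + 7*x^2 + 4*x - 9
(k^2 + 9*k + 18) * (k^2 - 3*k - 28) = k^4 + 6*k^3 - 37*k^2 - 306*k - 504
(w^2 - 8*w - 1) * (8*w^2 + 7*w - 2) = 8*w^4 - 57*w^3 - 66*w^2 + 9*w + 2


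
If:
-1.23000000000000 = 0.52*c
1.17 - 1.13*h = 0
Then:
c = -2.37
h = 1.04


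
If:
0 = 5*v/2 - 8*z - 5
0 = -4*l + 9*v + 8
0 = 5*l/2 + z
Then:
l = 13/38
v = -14/19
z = -65/76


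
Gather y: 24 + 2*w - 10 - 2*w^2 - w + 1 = -2*w^2 + w + 15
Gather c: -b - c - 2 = -b - c - 2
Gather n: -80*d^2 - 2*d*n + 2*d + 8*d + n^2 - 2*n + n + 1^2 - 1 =-80*d^2 + 10*d + n^2 + n*(-2*d - 1)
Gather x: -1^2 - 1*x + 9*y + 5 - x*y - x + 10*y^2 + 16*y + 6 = x*(-y - 2) + 10*y^2 + 25*y + 10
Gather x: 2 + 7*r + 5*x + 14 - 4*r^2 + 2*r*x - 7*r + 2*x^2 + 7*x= -4*r^2 + 2*x^2 + x*(2*r + 12) + 16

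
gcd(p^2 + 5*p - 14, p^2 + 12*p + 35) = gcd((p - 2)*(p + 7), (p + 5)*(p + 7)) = p + 7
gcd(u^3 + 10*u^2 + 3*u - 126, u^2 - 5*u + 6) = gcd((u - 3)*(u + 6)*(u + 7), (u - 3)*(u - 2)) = u - 3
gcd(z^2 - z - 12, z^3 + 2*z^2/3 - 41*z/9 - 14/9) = 1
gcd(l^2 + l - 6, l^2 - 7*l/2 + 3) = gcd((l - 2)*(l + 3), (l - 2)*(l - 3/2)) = l - 2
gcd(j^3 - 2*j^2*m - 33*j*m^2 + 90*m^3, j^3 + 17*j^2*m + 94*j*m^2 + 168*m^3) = j + 6*m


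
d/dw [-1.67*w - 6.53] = -1.67000000000000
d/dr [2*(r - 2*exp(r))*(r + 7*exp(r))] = 10*r*exp(r) + 4*r - 56*exp(2*r) + 10*exp(r)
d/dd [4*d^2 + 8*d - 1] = 8*d + 8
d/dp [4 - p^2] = -2*p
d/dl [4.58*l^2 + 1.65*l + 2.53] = 9.16*l + 1.65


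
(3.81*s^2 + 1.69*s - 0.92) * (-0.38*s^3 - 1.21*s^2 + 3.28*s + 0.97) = -1.4478*s^5 - 5.2523*s^4 + 10.8015*s^3 + 10.3521*s^2 - 1.3783*s - 0.8924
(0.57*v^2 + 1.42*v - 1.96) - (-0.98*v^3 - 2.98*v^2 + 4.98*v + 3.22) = 0.98*v^3 + 3.55*v^2 - 3.56*v - 5.18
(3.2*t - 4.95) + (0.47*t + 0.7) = 3.67*t - 4.25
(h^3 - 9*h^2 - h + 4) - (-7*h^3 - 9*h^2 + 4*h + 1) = 8*h^3 - 5*h + 3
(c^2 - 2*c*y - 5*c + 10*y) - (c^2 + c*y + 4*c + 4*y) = -3*c*y - 9*c + 6*y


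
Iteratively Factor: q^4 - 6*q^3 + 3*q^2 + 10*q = (q)*(q^3 - 6*q^2 + 3*q + 10) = q*(q + 1)*(q^2 - 7*q + 10) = q*(q - 5)*(q + 1)*(q - 2)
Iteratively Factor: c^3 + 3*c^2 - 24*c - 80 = (c - 5)*(c^2 + 8*c + 16) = (c - 5)*(c + 4)*(c + 4)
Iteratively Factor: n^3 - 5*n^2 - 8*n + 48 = (n - 4)*(n^2 - n - 12) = (n - 4)^2*(n + 3)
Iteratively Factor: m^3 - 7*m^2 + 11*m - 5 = (m - 1)*(m^2 - 6*m + 5) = (m - 1)^2*(m - 5)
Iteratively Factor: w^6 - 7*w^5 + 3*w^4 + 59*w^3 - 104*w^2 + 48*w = (w - 1)*(w^5 - 6*w^4 - 3*w^3 + 56*w^2 - 48*w) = (w - 4)*(w - 1)*(w^4 - 2*w^3 - 11*w^2 + 12*w) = (w - 4)*(w - 1)*(w + 3)*(w^3 - 5*w^2 + 4*w) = w*(w - 4)*(w - 1)*(w + 3)*(w^2 - 5*w + 4) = w*(w - 4)^2*(w - 1)*(w + 3)*(w - 1)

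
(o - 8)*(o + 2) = o^2 - 6*o - 16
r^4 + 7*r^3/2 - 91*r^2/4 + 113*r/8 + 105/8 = (r - 5/2)*(r - 3/2)*(r + 1/2)*(r + 7)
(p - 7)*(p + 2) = p^2 - 5*p - 14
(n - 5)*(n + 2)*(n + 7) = n^3 + 4*n^2 - 31*n - 70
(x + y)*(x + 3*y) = x^2 + 4*x*y + 3*y^2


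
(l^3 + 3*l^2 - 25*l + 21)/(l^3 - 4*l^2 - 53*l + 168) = (l - 1)/(l - 8)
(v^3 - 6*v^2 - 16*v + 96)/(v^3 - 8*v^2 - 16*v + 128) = (v - 6)/(v - 8)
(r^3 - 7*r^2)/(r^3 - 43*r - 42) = r^2/(r^2 + 7*r + 6)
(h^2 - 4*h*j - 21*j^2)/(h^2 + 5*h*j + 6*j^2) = (h - 7*j)/(h + 2*j)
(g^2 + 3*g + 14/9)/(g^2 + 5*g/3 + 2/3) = (g + 7/3)/(g + 1)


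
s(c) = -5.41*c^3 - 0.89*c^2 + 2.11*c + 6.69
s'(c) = -16.23*c^2 - 1.78*c + 2.11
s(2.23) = -53.03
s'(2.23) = -82.57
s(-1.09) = 10.34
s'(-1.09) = -15.23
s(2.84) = -118.42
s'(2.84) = -133.85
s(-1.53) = 20.75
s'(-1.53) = -33.16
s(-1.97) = 40.44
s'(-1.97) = -57.37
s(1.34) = -5.10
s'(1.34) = -29.42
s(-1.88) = 35.53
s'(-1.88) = -51.91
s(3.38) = -205.25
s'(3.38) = -189.32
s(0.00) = 6.69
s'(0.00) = 2.11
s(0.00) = 6.69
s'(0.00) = 2.11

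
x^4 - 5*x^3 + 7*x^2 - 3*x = x*(x - 3)*(x - 1)^2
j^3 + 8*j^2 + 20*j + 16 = (j + 2)^2*(j + 4)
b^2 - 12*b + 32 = (b - 8)*(b - 4)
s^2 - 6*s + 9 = (s - 3)^2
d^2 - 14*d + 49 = (d - 7)^2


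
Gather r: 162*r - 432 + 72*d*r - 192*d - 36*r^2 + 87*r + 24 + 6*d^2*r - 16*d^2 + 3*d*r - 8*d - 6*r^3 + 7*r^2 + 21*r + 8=-16*d^2 - 200*d - 6*r^3 - 29*r^2 + r*(6*d^2 + 75*d + 270) - 400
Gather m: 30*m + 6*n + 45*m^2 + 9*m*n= 45*m^2 + m*(9*n + 30) + 6*n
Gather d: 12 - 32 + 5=-15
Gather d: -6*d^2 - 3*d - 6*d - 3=-6*d^2 - 9*d - 3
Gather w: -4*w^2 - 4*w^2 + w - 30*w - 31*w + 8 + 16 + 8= -8*w^2 - 60*w + 32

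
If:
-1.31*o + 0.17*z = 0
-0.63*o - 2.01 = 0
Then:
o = -3.19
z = -24.59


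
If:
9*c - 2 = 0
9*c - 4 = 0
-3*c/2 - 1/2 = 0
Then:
No Solution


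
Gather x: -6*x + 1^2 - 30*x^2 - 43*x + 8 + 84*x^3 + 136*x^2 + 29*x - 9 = 84*x^3 + 106*x^2 - 20*x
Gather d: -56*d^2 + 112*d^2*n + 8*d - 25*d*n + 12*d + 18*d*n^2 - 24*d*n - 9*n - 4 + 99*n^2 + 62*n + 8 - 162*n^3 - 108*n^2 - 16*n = d^2*(112*n - 56) + d*(18*n^2 - 49*n + 20) - 162*n^3 - 9*n^2 + 37*n + 4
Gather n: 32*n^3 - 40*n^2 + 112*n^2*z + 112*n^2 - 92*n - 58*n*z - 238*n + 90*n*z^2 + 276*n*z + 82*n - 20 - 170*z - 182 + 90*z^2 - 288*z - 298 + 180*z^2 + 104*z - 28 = 32*n^3 + n^2*(112*z + 72) + n*(90*z^2 + 218*z - 248) + 270*z^2 - 354*z - 528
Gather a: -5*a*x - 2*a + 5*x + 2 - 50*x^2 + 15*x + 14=a*(-5*x - 2) - 50*x^2 + 20*x + 16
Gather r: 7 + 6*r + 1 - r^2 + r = -r^2 + 7*r + 8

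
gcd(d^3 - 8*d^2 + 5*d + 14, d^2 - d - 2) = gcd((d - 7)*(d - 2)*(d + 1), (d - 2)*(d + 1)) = d^2 - d - 2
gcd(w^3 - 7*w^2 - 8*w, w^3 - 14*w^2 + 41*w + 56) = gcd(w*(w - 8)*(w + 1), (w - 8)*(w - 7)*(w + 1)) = w^2 - 7*w - 8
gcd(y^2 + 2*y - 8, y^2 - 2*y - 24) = y + 4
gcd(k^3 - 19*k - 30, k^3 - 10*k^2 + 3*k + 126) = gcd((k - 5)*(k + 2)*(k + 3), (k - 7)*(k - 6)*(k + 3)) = k + 3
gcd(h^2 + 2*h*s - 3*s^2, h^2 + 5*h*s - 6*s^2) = -h + s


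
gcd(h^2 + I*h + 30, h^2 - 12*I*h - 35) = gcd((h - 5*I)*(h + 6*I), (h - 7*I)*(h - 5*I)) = h - 5*I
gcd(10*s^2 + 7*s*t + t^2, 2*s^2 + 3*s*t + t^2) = 2*s + t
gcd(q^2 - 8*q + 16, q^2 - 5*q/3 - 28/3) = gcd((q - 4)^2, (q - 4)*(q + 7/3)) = q - 4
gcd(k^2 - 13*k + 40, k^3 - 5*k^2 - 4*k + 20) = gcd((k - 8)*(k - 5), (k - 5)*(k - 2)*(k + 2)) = k - 5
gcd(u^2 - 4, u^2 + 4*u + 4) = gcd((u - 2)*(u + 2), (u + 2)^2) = u + 2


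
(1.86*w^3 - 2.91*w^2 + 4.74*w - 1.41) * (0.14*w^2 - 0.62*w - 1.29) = 0.2604*w^5 - 1.5606*w^4 + 0.0684000000000002*w^3 + 0.6177*w^2 - 5.2404*w + 1.8189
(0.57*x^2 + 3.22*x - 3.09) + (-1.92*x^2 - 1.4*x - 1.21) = -1.35*x^2 + 1.82*x - 4.3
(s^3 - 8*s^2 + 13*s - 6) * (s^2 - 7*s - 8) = s^5 - 15*s^4 + 61*s^3 - 33*s^2 - 62*s + 48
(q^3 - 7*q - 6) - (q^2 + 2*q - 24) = q^3 - q^2 - 9*q + 18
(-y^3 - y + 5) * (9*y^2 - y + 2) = -9*y^5 + y^4 - 11*y^3 + 46*y^2 - 7*y + 10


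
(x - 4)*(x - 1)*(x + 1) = x^3 - 4*x^2 - x + 4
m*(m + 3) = m^2 + 3*m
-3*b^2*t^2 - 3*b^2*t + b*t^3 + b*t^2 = t*(-3*b + t)*(b*t + b)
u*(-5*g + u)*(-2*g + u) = 10*g^2*u - 7*g*u^2 + u^3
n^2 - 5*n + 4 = (n - 4)*(n - 1)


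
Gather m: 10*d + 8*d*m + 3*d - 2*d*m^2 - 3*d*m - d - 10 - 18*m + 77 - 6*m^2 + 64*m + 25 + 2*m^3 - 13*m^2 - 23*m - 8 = 12*d + 2*m^3 + m^2*(-2*d - 19) + m*(5*d + 23) + 84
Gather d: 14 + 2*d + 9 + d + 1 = 3*d + 24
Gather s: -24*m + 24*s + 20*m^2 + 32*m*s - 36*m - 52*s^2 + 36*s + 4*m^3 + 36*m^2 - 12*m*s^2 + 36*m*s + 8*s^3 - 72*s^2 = 4*m^3 + 56*m^2 - 60*m + 8*s^3 + s^2*(-12*m - 124) + s*(68*m + 60)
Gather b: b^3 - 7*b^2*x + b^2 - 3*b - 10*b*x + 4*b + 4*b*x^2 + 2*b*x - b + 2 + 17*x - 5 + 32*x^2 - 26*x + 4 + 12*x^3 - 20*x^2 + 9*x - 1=b^3 + b^2*(1 - 7*x) + b*(4*x^2 - 8*x) + 12*x^3 + 12*x^2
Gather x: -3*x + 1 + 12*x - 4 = 9*x - 3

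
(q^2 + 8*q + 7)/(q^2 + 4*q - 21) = (q + 1)/(q - 3)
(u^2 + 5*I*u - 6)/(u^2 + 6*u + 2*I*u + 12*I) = (u + 3*I)/(u + 6)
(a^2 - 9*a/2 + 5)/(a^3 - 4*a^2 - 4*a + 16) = (a - 5/2)/(a^2 - 2*a - 8)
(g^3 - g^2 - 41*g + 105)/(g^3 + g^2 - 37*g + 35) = (g - 3)/(g - 1)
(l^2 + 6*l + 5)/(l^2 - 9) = (l^2 + 6*l + 5)/(l^2 - 9)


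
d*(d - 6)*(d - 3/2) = d^3 - 15*d^2/2 + 9*d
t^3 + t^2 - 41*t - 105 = (t - 7)*(t + 3)*(t + 5)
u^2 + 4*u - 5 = (u - 1)*(u + 5)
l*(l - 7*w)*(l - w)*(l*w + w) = l^4*w - 8*l^3*w^2 + l^3*w + 7*l^2*w^3 - 8*l^2*w^2 + 7*l*w^3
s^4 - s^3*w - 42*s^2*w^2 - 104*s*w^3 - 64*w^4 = (s - 8*w)*(s + w)*(s + 2*w)*(s + 4*w)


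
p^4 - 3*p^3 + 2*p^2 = p^2*(p - 2)*(p - 1)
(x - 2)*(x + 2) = x^2 - 4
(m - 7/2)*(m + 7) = m^2 + 7*m/2 - 49/2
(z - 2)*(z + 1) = z^2 - z - 2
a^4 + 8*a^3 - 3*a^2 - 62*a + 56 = (a - 2)*(a - 1)*(a + 4)*(a + 7)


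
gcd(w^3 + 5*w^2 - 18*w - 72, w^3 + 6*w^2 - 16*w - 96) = w^2 + 2*w - 24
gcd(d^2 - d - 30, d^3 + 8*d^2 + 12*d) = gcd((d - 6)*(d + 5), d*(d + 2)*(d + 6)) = 1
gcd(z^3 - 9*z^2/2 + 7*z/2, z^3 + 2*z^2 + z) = z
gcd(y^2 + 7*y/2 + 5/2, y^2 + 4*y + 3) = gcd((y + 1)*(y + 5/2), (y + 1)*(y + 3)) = y + 1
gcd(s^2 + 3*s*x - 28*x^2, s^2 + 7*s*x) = s + 7*x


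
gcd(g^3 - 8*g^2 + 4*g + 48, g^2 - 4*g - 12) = g^2 - 4*g - 12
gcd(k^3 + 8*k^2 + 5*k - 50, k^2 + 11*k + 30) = k + 5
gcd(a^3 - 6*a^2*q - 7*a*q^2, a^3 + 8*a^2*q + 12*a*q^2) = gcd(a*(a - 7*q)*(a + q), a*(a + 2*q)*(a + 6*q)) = a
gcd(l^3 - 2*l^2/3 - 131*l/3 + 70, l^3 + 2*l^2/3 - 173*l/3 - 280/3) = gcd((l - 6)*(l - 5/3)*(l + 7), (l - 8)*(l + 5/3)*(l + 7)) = l + 7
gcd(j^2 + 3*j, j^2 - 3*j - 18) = j + 3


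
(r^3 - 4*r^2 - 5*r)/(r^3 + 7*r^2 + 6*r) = (r - 5)/(r + 6)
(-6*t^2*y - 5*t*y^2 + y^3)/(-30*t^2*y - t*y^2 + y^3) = (t + y)/(5*t + y)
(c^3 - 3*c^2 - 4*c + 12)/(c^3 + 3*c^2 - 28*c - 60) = (c^2 - 5*c + 6)/(c^2 + c - 30)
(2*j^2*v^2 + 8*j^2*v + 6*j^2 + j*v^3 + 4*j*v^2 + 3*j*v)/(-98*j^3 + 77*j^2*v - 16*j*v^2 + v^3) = j*(2*j*v^2 + 8*j*v + 6*j + v^3 + 4*v^2 + 3*v)/(-98*j^3 + 77*j^2*v - 16*j*v^2 + v^3)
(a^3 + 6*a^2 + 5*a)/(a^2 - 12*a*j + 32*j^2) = a*(a^2 + 6*a + 5)/(a^2 - 12*a*j + 32*j^2)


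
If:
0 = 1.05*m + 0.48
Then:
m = -0.46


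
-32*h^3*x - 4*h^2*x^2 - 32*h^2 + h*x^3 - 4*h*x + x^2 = (-8*h + x)*(4*h + x)*(h*x + 1)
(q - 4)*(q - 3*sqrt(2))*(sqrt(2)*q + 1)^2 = 2*q^4 - 8*q^3 - 4*sqrt(2)*q^3 - 11*q^2 + 16*sqrt(2)*q^2 - 3*sqrt(2)*q + 44*q + 12*sqrt(2)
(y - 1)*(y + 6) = y^2 + 5*y - 6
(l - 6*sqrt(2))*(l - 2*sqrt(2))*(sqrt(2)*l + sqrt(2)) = sqrt(2)*l^3 - 16*l^2 + sqrt(2)*l^2 - 16*l + 24*sqrt(2)*l + 24*sqrt(2)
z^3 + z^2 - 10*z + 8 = (z - 2)*(z - 1)*(z + 4)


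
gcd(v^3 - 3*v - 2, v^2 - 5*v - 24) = 1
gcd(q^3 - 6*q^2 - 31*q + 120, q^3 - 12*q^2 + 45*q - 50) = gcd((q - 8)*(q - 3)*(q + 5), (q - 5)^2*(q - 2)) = 1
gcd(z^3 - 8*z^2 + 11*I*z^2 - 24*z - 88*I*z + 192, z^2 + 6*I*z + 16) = z + 8*I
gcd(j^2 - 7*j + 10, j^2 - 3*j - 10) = j - 5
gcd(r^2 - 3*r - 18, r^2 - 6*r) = r - 6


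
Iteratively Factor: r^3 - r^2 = (r)*(r^2 - r) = r^2*(r - 1)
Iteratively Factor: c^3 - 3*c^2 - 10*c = (c + 2)*(c^2 - 5*c) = (c - 5)*(c + 2)*(c)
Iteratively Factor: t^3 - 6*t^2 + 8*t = (t - 2)*(t^2 - 4*t) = (t - 4)*(t - 2)*(t)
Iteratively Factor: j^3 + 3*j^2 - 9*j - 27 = (j + 3)*(j^2 - 9) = (j - 3)*(j + 3)*(j + 3)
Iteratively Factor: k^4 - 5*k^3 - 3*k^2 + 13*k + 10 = (k + 1)*(k^3 - 6*k^2 + 3*k + 10) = (k - 5)*(k + 1)*(k^2 - k - 2) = (k - 5)*(k - 2)*(k + 1)*(k + 1)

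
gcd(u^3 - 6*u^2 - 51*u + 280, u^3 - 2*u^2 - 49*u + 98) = u + 7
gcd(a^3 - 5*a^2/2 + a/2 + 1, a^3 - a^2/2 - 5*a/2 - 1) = a^2 - 3*a/2 - 1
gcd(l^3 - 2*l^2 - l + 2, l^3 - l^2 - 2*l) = l^2 - l - 2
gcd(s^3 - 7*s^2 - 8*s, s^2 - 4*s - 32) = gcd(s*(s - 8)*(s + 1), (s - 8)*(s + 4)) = s - 8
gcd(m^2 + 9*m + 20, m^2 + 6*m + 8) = m + 4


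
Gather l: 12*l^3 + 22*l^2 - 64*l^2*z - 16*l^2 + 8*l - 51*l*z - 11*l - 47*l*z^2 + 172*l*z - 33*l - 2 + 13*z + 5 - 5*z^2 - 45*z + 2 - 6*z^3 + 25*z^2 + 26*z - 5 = 12*l^3 + l^2*(6 - 64*z) + l*(-47*z^2 + 121*z - 36) - 6*z^3 + 20*z^2 - 6*z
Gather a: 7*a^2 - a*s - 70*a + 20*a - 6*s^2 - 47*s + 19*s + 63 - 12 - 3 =7*a^2 + a*(-s - 50) - 6*s^2 - 28*s + 48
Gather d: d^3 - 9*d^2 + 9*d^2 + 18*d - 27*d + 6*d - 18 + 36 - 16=d^3 - 3*d + 2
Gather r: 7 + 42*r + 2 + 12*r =54*r + 9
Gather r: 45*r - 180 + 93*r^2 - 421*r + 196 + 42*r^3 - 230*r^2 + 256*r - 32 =42*r^3 - 137*r^2 - 120*r - 16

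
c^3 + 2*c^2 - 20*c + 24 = (c - 2)^2*(c + 6)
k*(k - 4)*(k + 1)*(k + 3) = k^4 - 13*k^2 - 12*k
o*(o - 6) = o^2 - 6*o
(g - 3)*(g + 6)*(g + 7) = g^3 + 10*g^2 + 3*g - 126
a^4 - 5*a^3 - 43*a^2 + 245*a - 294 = (a - 7)*(a - 3)*(a - 2)*(a + 7)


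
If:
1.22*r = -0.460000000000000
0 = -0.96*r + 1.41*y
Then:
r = -0.38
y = -0.26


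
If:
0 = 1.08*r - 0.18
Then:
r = 0.17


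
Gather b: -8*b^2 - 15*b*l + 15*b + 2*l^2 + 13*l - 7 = -8*b^2 + b*(15 - 15*l) + 2*l^2 + 13*l - 7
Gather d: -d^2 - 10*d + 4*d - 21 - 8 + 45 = -d^2 - 6*d + 16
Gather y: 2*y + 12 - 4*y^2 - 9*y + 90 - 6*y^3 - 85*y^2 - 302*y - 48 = -6*y^3 - 89*y^2 - 309*y + 54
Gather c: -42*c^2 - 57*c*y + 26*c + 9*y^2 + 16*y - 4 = -42*c^2 + c*(26 - 57*y) + 9*y^2 + 16*y - 4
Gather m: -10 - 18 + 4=-24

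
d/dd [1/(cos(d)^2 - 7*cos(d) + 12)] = (2*cos(d) - 7)*sin(d)/(cos(d)^2 - 7*cos(d) + 12)^2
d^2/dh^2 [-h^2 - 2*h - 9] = -2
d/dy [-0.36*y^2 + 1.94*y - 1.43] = 1.94 - 0.72*y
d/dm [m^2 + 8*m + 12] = 2*m + 8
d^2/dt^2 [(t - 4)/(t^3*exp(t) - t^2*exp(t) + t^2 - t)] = (t*(t^2*exp(t) - t*exp(t) + t - 1)*(-2*t^3*exp(t) - 4*t^2*exp(t) + 4*t*exp(t) - 4*t - (t - 4)*(t^3*exp(t) + 5*t^2*exp(t) + 2*t*exp(t) - 2*exp(t) + 2) + 2) + 2*(t - 4)*(t^3*exp(t) + 2*t^2*exp(t) - 2*t*exp(t) + 2*t - 1)^2)/(t^3*(t^2*exp(t) - t*exp(t) + t - 1)^3)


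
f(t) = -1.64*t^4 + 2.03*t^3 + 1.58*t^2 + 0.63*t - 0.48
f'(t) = -6.56*t^3 + 6.09*t^2 + 3.16*t + 0.63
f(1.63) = 1.96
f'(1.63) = -6.45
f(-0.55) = -0.84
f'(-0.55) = 1.83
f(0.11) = -0.39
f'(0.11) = 1.04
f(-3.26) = -241.30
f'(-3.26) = 282.33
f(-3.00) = -175.80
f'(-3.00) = 223.08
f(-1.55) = -14.69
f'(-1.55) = 34.79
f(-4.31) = -702.29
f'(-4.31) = 625.35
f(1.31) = 2.79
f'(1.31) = 0.47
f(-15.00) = -89530.68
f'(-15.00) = 23463.48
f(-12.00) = -37295.40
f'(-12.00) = 12175.35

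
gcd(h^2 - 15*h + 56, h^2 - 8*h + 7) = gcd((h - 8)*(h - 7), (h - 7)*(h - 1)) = h - 7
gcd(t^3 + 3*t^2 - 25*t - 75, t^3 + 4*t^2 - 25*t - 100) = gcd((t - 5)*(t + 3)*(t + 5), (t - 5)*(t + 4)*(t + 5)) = t^2 - 25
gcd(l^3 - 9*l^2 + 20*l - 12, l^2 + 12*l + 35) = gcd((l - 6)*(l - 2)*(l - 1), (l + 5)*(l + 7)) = 1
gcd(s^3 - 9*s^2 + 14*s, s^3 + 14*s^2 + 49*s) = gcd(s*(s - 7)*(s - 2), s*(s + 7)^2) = s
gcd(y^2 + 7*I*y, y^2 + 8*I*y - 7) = y + 7*I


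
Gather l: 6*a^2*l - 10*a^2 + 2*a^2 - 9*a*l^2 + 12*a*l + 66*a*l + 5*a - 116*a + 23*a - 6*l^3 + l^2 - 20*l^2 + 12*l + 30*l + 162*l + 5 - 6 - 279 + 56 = -8*a^2 - 88*a - 6*l^3 + l^2*(-9*a - 19) + l*(6*a^2 + 78*a + 204) - 224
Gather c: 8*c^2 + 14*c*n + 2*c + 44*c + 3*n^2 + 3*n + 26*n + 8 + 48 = 8*c^2 + c*(14*n + 46) + 3*n^2 + 29*n + 56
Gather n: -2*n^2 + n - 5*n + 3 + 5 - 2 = -2*n^2 - 4*n + 6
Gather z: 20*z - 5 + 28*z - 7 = 48*z - 12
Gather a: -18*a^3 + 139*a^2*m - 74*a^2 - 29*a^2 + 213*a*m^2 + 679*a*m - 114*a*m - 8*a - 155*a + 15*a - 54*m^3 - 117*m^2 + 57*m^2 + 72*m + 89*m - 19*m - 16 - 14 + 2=-18*a^3 + a^2*(139*m - 103) + a*(213*m^2 + 565*m - 148) - 54*m^3 - 60*m^2 + 142*m - 28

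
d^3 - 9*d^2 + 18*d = d*(d - 6)*(d - 3)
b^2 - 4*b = b*(b - 4)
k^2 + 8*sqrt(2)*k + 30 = (k + 3*sqrt(2))*(k + 5*sqrt(2))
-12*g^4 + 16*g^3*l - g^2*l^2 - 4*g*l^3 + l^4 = (-3*g + l)*(-2*g + l)*(-g + l)*(2*g + l)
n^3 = n^3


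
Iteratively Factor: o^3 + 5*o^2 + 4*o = (o)*(o^2 + 5*o + 4) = o*(o + 1)*(o + 4)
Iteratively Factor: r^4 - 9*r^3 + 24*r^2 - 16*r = (r)*(r^3 - 9*r^2 + 24*r - 16) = r*(r - 4)*(r^2 - 5*r + 4) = r*(r - 4)^2*(r - 1)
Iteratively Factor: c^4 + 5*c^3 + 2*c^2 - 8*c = (c + 4)*(c^3 + c^2 - 2*c) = c*(c + 4)*(c^2 + c - 2) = c*(c - 1)*(c + 4)*(c + 2)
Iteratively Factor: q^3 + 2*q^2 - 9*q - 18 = (q + 2)*(q^2 - 9) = (q + 2)*(q + 3)*(q - 3)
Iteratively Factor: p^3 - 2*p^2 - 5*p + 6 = (p - 3)*(p^2 + p - 2) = (p - 3)*(p + 2)*(p - 1)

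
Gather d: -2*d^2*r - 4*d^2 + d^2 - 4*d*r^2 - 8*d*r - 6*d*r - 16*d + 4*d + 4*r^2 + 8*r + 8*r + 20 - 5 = d^2*(-2*r - 3) + d*(-4*r^2 - 14*r - 12) + 4*r^2 + 16*r + 15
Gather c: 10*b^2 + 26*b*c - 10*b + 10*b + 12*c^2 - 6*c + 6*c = 10*b^2 + 26*b*c + 12*c^2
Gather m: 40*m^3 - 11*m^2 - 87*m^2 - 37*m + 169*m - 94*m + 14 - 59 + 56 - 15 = 40*m^3 - 98*m^2 + 38*m - 4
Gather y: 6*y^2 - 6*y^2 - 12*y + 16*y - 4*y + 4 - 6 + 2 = 0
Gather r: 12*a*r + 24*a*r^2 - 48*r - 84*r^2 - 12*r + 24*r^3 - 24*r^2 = 24*r^3 + r^2*(24*a - 108) + r*(12*a - 60)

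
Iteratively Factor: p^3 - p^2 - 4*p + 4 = (p + 2)*(p^2 - 3*p + 2) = (p - 1)*(p + 2)*(p - 2)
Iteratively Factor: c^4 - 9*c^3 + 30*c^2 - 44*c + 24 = (c - 2)*(c^3 - 7*c^2 + 16*c - 12) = (c - 3)*(c - 2)*(c^2 - 4*c + 4) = (c - 3)*(c - 2)^2*(c - 2)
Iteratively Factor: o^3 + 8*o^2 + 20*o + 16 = (o + 2)*(o^2 + 6*o + 8) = (o + 2)*(o + 4)*(o + 2)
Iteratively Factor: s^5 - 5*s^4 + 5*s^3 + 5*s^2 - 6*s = (s + 1)*(s^4 - 6*s^3 + 11*s^2 - 6*s) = (s - 3)*(s + 1)*(s^3 - 3*s^2 + 2*s) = (s - 3)*(s - 1)*(s + 1)*(s^2 - 2*s) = s*(s - 3)*(s - 1)*(s + 1)*(s - 2)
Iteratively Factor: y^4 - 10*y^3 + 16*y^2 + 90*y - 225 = (y - 3)*(y^3 - 7*y^2 - 5*y + 75) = (y - 5)*(y - 3)*(y^2 - 2*y - 15) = (y - 5)^2*(y - 3)*(y + 3)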